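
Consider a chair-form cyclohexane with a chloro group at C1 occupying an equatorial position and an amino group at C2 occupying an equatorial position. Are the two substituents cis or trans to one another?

C1 and C2 have opposite parity, so their axial bonds point in opposite directions.
With opposite-parity carbons, two substituents on the same face are one axial and one equatorial; opposite faces give both axial or both equatorial.
Here the groups are equatorial/equatorial → opposite face → trans.

trans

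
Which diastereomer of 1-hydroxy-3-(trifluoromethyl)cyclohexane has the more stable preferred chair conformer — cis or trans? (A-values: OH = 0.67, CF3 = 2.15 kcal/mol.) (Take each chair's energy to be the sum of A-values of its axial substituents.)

cis

At 1,3 positions (parity same): cis → (e,e or a,a); trans → (a,e or e,a).
Best chair for cis: E = 0.00 kcal/mol; best chair for trans: E = 0.67 kcal/mol.
The cis isomer is lower by 0.67 kcal/mol.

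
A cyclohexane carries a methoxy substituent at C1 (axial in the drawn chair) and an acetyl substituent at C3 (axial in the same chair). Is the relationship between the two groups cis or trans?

cis

C1 and C3 have the same parity, so their axial bonds point in the same direction.
With same-parity carbons, two substituents on the same face are both axial or both equatorial; opposite faces give one of each.
Here the groups are axial/axial → same face → cis.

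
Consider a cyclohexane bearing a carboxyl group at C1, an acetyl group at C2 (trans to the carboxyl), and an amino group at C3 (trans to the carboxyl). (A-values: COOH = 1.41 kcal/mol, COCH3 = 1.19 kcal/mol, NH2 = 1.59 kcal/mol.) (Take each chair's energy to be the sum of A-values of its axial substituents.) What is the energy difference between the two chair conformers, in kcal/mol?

Chair I (carboxyl axial, acetyl axial, amino equatorial): E = 2.60 kcal/mol.
Chair II (carboxyl equatorial, acetyl equatorial, amino axial): E = 1.59 kcal/mol.
ΔE = 2.60 − 1.59 = 1.01 kcal/mol; chair II is more stable.

1.01 kcal/mol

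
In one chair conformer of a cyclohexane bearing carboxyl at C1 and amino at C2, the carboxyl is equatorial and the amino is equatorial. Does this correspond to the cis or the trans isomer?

trans

C1 and C2 have opposite parity, so their axial bonds point in opposite directions.
With opposite-parity carbons, two substituents on the same face are one axial and one equatorial; opposite faces give both axial or both equatorial.
Here the groups are equatorial/equatorial → opposite face → trans.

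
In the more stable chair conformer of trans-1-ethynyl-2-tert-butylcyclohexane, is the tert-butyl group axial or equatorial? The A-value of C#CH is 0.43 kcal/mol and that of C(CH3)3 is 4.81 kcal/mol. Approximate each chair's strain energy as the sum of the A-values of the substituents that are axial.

equatorial

C1 and C2 have opposite parity, so for the trans isomer the two substituents are e,e in one chair and a,a in the other.
Chair I (ethynyl axial, tert-butyl axial): E = 5.24 kcal/mol.
Chair II (ethynyl equatorial, tert-butyl equatorial): E = 0.00 kcal/mol.
Chair II is the more stable (lower-energy) conformer, and in that chair the tert-butyl group is equatorial.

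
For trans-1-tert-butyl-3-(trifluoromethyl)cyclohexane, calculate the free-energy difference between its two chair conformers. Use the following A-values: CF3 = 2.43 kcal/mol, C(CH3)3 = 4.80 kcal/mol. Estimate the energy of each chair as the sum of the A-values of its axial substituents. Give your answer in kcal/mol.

2.37 kcal/mol

C1 and C3 have the same parity, so for the trans isomer the two substituents are one axial and one equatorial in each chair.
Chair I (trifluoromethyl axial, tert-butyl equatorial): E = 2.43 kcal/mol.
Chair II (trifluoromethyl equatorial, tert-butyl axial): E = 4.80 kcal/mol.
ΔE = 4.80 − 2.43 = 2.37 kcal/mol; chair I is more stable.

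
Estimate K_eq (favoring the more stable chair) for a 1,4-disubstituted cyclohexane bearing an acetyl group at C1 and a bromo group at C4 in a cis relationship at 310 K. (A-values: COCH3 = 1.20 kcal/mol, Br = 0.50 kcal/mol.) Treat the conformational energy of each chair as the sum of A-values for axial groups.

K ≈ 3.12

C1 and C4 have opposite parity, so for the cis isomer the two substituents are one axial and one equatorial in each chair.
Chair I (acetyl axial, bromo equatorial): E = 1.20 kcal/mol; chair II (acetyl equatorial, bromo axial): E = 0.50 kcal/mol.
ΔG = 0.70 kcal/mol between the two chairs.
K = exp(ΔG/RT) with R = 1.987×10⁻³ kcal mol⁻¹ K⁻¹ and T = 310 K gives K ≈ 3.12.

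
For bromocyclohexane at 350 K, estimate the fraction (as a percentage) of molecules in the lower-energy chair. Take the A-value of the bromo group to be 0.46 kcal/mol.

One chair has the bromo group axial (E = 0.46 kcal/mol) and the other has it equatorial (E = 0).
ΔG = 0.46 kcal/mol between the two chairs.
K = exp(ΔG/RT) with R = 1.987×10⁻³ kcal mol⁻¹ K⁻¹ and T = 350 K gives K ≈ 1.94.
Fraction in the lower-energy chair = K/(K+1) = 66.0%.

66.0%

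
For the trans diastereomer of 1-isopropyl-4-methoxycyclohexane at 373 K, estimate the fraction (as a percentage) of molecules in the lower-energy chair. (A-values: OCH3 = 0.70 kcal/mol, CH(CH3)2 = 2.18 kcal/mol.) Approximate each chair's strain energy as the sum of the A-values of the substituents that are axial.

C1 and C4 have opposite parity, so for the trans isomer the two substituents are e,e in one chair and a,a in the other.
Chair I (methoxy axial, isopropyl axial): E = 2.88 kcal/mol; chair II (methoxy equatorial, isopropyl equatorial): E = 0.00 kcal/mol.
ΔG = 2.88 kcal/mol between the two chairs.
K = exp(ΔG/RT) with R = 1.987×10⁻³ kcal mol⁻¹ K⁻¹ and T = 373 K gives K ≈ 48.7.
Fraction in the lower-energy chair = K/(K+1) = 98.0%.

98.0%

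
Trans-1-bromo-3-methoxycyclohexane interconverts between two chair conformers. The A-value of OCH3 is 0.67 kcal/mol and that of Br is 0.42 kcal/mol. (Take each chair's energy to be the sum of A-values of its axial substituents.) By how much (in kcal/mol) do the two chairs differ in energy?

C1 and C3 have the same parity, so for the trans isomer the two substituents are one axial and one equatorial in each chair.
Chair I (methoxy axial, bromo equatorial): E = 0.67 kcal/mol.
Chair II (methoxy equatorial, bromo axial): E = 0.42 kcal/mol.
ΔE = 0.67 − 0.42 = 0.25 kcal/mol; chair II is more stable.

0.25 kcal/mol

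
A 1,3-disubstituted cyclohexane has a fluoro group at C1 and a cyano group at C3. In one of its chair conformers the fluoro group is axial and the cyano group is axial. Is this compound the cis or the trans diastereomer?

C1 and C3 have the same parity, so their axial bonds point in the same direction.
With same-parity carbons, two substituents on the same face are both axial or both equatorial; opposite faces give one of each.
Here the groups are axial/axial → same face → cis.

cis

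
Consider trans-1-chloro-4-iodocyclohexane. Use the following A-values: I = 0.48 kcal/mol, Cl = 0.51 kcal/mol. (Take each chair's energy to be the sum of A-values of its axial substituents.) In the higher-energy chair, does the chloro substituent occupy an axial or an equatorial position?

axial

C1 and C4 have opposite parity, so for the trans isomer the two substituents are e,e in one chair and a,a in the other.
Chair I (iodo axial, chloro axial): E = 0.99 kcal/mol.
Chair II (iodo equatorial, chloro equatorial): E = 0.00 kcal/mol.
Chair I is the less stable (higher-energy) conformer, and in that chair the chloro group is axial.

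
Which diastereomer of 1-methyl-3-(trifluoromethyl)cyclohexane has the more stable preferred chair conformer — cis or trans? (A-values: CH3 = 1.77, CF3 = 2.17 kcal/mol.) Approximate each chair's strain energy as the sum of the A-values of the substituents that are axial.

At 1,3 positions (parity same): cis → (e,e or a,a); trans → (a,e or e,a).
Best chair for cis: E = 0.00 kcal/mol; best chair for trans: E = 1.77 kcal/mol.
The cis isomer is lower by 1.77 kcal/mol.

cis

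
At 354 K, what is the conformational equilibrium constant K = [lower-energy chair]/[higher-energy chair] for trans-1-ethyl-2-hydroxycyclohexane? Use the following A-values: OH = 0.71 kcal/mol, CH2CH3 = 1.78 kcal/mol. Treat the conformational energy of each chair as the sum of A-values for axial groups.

C1 and C2 have opposite parity, so for the trans isomer the two substituents are e,e in one chair and a,a in the other.
Chair I (hydroxyl axial, ethyl axial): E = 2.49 kcal/mol; chair II (hydroxyl equatorial, ethyl equatorial): E = 0.00 kcal/mol.
ΔG = 2.49 kcal/mol between the two chairs.
K = exp(ΔG/RT) with R = 1.987×10⁻³ kcal mol⁻¹ K⁻¹ and T = 354 K gives K ≈ 34.5.

K ≈ 34.5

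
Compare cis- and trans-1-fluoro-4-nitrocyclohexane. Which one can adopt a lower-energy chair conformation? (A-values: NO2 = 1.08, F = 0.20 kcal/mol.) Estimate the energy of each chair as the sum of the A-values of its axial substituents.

trans

At 1,4 positions (parity opposite): cis → (a,e or e,a); trans → (e,e or a,a).
Best chair for cis: E = 0.20 kcal/mol; best chair for trans: E = 0.00 kcal/mol.
The trans isomer is lower by 0.20 kcal/mol.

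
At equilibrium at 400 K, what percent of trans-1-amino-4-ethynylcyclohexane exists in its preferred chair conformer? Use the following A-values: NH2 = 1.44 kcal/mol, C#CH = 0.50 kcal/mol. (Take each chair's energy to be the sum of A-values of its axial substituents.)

92.0%

C1 and C4 have opposite parity, so for the trans isomer the two substituents are e,e in one chair and a,a in the other.
Chair I (amino axial, ethynyl axial): E = 1.94 kcal/mol; chair II (amino equatorial, ethynyl equatorial): E = 0.00 kcal/mol.
ΔG = 1.94 kcal/mol between the two chairs.
K = exp(ΔG/RT) with R = 1.987×10⁻³ kcal mol⁻¹ K⁻¹ and T = 400 K gives K ≈ 11.5.
Fraction in the lower-energy chair = K/(K+1) = 92.0%.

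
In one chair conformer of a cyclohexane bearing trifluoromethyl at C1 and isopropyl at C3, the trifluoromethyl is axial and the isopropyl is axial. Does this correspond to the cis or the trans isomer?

C1 and C3 have the same parity, so their axial bonds point in the same direction.
With same-parity carbons, two substituents on the same face are both axial or both equatorial; opposite faces give one of each.
Here the groups are axial/axial → same face → cis.

cis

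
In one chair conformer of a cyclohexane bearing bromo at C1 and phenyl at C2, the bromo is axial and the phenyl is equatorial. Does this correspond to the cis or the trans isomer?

C1 and C2 have opposite parity, so their axial bonds point in opposite directions.
With opposite-parity carbons, two substituents on the same face are one axial and one equatorial; opposite faces give both axial or both equatorial.
Here the groups are axial/equatorial → same face → cis.

cis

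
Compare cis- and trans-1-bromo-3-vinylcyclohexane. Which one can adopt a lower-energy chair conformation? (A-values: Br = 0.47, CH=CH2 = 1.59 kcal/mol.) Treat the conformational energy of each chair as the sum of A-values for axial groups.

cis

At 1,3 positions (parity same): cis → (e,e or a,a); trans → (a,e or e,a).
Best chair for cis: E = 0.00 kcal/mol; best chair for trans: E = 0.47 kcal/mol.
The cis isomer is lower by 0.47 kcal/mol.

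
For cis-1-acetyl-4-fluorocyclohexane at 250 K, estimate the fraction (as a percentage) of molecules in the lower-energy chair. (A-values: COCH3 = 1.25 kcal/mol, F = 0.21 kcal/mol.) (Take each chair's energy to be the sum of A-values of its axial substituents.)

C1 and C4 have opposite parity, so for the cis isomer the two substituents are one axial and one equatorial in each chair.
Chair I (acetyl axial, fluoro equatorial): E = 1.25 kcal/mol; chair II (acetyl equatorial, fluoro axial): E = 0.21 kcal/mol.
ΔG = 1.04 kcal/mol between the two chairs.
K = exp(ΔG/RT) with R = 1.987×10⁻³ kcal mol⁻¹ K⁻¹ and T = 250 K gives K ≈ 8.11.
Fraction in the lower-energy chair = K/(K+1) = 89.0%.

89.0%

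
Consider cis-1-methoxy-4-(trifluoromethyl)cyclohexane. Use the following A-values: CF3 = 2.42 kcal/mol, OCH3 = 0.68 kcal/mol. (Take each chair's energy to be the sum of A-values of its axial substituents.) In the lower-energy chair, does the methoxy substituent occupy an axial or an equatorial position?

C1 and C4 have opposite parity, so for the cis isomer the two substituents are one axial and one equatorial in each chair.
Chair I (trifluoromethyl axial, methoxy equatorial): E = 2.42 kcal/mol.
Chair II (trifluoromethyl equatorial, methoxy axial): E = 0.68 kcal/mol.
Chair II is the more stable (lower-energy) conformer, and in that chair the methoxy group is axial.

axial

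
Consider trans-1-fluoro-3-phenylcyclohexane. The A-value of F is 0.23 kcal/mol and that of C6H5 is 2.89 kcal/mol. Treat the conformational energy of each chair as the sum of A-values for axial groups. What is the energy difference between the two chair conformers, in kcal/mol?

2.66 kcal/mol

C1 and C3 have the same parity, so for the trans isomer the two substituents are one axial and one equatorial in each chair.
Chair I (fluoro axial, phenyl equatorial): E = 0.23 kcal/mol.
Chair II (fluoro equatorial, phenyl axial): E = 2.89 kcal/mol.
ΔE = 2.89 − 0.23 = 2.66 kcal/mol; chair I is more stable.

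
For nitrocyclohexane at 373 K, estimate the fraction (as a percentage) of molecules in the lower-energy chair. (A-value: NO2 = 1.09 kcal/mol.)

81.3%

One chair has the nitro group axial (E = 1.09 kcal/mol) and the other has it equatorial (E = 0).
ΔG = 1.09 kcal/mol between the two chairs.
K = exp(ΔG/RT) with R = 1.987×10⁻³ kcal mol⁻¹ K⁻¹ and T = 373 K gives K ≈ 4.35.
Fraction in the lower-energy chair = K/(K+1) = 81.3%.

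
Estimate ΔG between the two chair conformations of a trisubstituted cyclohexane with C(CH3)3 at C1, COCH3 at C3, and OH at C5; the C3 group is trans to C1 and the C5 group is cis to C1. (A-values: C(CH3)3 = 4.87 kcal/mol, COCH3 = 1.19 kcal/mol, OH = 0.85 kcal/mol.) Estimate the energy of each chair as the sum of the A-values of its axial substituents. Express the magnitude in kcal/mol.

Chair I (tert-butyl axial, acetyl equatorial, hydroxyl axial): E = 5.72 kcal/mol.
Chair II (tert-butyl equatorial, acetyl axial, hydroxyl equatorial): E = 1.19 kcal/mol.
ΔE = 5.72 − 1.19 = 4.53 kcal/mol; chair II is more stable.

4.53 kcal/mol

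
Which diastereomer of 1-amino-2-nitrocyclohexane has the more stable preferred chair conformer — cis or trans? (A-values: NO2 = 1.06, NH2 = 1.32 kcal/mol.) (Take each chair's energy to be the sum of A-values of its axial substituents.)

At 1,2 positions (parity opposite): cis → (a,e or e,a); trans → (e,e or a,a).
Best chair for cis: E = 1.06 kcal/mol; best chair for trans: E = 0.00 kcal/mol.
The trans isomer is lower by 1.06 kcal/mol.

trans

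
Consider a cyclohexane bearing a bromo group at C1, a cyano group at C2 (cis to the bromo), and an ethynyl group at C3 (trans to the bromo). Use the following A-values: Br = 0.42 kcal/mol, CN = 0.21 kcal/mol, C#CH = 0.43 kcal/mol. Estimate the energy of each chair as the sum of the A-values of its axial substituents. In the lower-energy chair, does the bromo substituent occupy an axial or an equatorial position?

Chair I (bromo axial, cyano equatorial, ethynyl equatorial): E = 0.42 kcal/mol.
Chair II (bromo equatorial, cyano axial, ethynyl axial): E = 0.64 kcal/mol.
Chair I is the more stable (lower-energy) conformer, and in that chair the bromo group is axial.

axial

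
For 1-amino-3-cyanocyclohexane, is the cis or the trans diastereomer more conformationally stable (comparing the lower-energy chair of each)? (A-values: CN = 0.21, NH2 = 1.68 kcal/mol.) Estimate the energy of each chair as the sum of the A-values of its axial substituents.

cis

At 1,3 positions (parity same): cis → (e,e or a,a); trans → (a,e or e,a).
Best chair for cis: E = 0.00 kcal/mol; best chair for trans: E = 0.21 kcal/mol.
The cis isomer is lower by 0.21 kcal/mol.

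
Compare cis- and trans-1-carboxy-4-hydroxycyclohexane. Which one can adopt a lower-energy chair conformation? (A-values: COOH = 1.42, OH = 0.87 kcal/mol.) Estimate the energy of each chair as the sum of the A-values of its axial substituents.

trans

At 1,4 positions (parity opposite): cis → (a,e or e,a); trans → (e,e or a,a).
Best chair for cis: E = 0.87 kcal/mol; best chair for trans: E = 0.00 kcal/mol.
The trans isomer is lower by 0.87 kcal/mol.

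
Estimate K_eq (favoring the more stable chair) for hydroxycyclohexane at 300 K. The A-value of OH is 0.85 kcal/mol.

K ≈ 4.16

One chair has the hydroxyl group axial (E = 0.85 kcal/mol) and the other has it equatorial (E = 0).
ΔG = 0.85 kcal/mol between the two chairs.
K = exp(ΔG/RT) with R = 1.987×10⁻³ kcal mol⁻¹ K⁻¹ and T = 300 K gives K ≈ 4.16.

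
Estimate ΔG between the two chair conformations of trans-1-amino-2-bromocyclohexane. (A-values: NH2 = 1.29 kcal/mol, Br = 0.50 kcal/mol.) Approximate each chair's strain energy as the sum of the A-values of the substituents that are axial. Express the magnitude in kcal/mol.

1.79 kcal/mol

C1 and C2 have opposite parity, so for the trans isomer the two substituents are e,e in one chair and a,a in the other.
Chair I (amino axial, bromo axial): E = 1.79 kcal/mol.
Chair II (amino equatorial, bromo equatorial): E = 0.00 kcal/mol.
ΔE = 1.79 − 0.00 = 1.79 kcal/mol; chair II is more stable.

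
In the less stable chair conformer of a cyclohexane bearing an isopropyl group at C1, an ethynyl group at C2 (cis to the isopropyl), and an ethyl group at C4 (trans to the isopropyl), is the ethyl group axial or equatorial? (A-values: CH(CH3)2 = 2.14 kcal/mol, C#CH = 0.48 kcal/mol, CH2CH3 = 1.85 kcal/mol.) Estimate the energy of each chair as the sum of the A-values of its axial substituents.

Chair I (isopropyl axial, ethynyl equatorial, ethyl axial): E = 3.99 kcal/mol.
Chair II (isopropyl equatorial, ethynyl axial, ethyl equatorial): E = 0.48 kcal/mol.
Chair I is the less stable (higher-energy) conformer, and in that chair the ethyl group is axial.

axial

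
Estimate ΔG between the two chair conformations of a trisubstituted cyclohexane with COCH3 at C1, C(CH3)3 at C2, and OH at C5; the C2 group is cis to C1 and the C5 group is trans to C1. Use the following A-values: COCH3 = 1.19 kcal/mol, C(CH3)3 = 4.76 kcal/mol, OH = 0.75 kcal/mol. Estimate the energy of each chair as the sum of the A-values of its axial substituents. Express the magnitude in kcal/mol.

Chair I (acetyl axial, tert-butyl equatorial, hydroxyl equatorial): E = 1.19 kcal/mol.
Chair II (acetyl equatorial, tert-butyl axial, hydroxyl axial): E = 5.51 kcal/mol.
ΔE = 5.51 − 1.19 = 4.32 kcal/mol; chair I is more stable.

4.32 kcal/mol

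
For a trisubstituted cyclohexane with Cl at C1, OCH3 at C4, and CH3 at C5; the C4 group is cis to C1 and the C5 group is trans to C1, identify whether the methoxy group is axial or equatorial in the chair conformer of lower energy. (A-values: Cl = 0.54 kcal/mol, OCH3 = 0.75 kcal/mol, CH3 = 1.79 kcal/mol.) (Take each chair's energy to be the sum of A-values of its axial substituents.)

Chair I (chloro axial, methoxy equatorial, methyl equatorial): E = 0.54 kcal/mol.
Chair II (chloro equatorial, methoxy axial, methyl axial): E = 2.54 kcal/mol.
Chair I is the more stable (lower-energy) conformer, and in that chair the methoxy group is equatorial.

equatorial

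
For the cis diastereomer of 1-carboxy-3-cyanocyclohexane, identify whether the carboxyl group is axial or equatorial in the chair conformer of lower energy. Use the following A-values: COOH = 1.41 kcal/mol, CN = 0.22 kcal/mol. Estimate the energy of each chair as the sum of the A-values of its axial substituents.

C1 and C3 have the same parity, so for the cis isomer the two substituents are e,e in one chair and a,a in the other.
Chair I (carboxyl axial, cyano axial): E = 1.63 kcal/mol.
Chair II (carboxyl equatorial, cyano equatorial): E = 0.00 kcal/mol.
Chair II is the more stable (lower-energy) conformer, and in that chair the carboxyl group is equatorial.

equatorial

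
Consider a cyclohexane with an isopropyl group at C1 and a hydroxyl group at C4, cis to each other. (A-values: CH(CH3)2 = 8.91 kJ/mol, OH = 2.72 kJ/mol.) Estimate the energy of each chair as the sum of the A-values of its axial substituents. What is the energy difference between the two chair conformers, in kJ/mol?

C1 and C4 have opposite parity, so for the cis isomer the two substituents are one axial and one equatorial in each chair.
Chair I (isopropyl axial, hydroxyl equatorial): E = 8.91 kJ/mol.
Chair II (isopropyl equatorial, hydroxyl axial): E = 2.72 kJ/mol.
ΔE = 8.91 − 2.72 = 6.19 kJ/mol; chair II is more stable.

6.19 kJ/mol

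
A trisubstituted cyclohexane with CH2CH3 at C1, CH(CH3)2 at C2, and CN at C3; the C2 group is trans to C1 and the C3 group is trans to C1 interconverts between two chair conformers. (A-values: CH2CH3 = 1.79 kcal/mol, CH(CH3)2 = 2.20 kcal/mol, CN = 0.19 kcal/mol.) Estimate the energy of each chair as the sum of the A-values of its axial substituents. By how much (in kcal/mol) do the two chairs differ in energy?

3.80 kcal/mol

Chair I (ethyl axial, isopropyl axial, cyano equatorial): E = 3.99 kcal/mol.
Chair II (ethyl equatorial, isopropyl equatorial, cyano axial): E = 0.19 kcal/mol.
ΔE = 3.99 − 0.19 = 3.80 kcal/mol; chair II is more stable.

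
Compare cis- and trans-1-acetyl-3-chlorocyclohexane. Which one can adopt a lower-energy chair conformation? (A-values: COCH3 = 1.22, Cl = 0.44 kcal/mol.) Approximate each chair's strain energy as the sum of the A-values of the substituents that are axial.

At 1,3 positions (parity same): cis → (e,e or a,a); trans → (a,e or e,a).
Best chair for cis: E = 0.00 kcal/mol; best chair for trans: E = 0.44 kcal/mol.
The cis isomer is lower by 0.44 kcal/mol.

cis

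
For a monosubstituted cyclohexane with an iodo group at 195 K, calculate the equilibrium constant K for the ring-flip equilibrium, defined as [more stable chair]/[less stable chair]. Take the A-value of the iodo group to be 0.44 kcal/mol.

K ≈ 3.11

One chair has the iodo group axial (E = 0.44 kcal/mol) and the other has it equatorial (E = 0).
ΔG = 0.44 kcal/mol between the two chairs.
K = exp(ΔG/RT) with R = 1.987×10⁻³ kcal mol⁻¹ K⁻¹ and T = 195 K gives K ≈ 3.11.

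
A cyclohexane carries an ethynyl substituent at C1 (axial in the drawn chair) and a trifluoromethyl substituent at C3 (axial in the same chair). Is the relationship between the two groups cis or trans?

C1 and C3 have the same parity, so their axial bonds point in the same direction.
With same-parity carbons, two substituents on the same face are both axial or both equatorial; opposite faces give one of each.
Here the groups are axial/axial → same face → cis.

cis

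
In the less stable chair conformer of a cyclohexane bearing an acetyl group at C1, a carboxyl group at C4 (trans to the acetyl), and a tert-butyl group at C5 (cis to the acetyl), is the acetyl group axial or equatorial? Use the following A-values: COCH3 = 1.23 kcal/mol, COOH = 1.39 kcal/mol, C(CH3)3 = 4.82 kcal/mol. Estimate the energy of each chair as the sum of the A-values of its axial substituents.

axial

Chair I (acetyl axial, carboxyl axial, tert-butyl axial): E = 7.44 kcal/mol.
Chair II (acetyl equatorial, carboxyl equatorial, tert-butyl equatorial): E = 0.00 kcal/mol.
Chair I is the less stable (higher-energy) conformer, and in that chair the acetyl group is axial.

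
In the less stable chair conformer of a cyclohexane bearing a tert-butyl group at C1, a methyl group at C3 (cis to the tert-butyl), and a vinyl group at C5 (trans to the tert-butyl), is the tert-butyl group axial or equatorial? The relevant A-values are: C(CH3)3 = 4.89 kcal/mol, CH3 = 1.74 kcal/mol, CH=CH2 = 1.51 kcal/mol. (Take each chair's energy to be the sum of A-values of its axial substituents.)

Chair I (tert-butyl axial, methyl axial, vinyl equatorial): E = 6.63 kcal/mol.
Chair II (tert-butyl equatorial, methyl equatorial, vinyl axial): E = 1.51 kcal/mol.
Chair I is the less stable (higher-energy) conformer, and in that chair the tert-butyl group is axial.

axial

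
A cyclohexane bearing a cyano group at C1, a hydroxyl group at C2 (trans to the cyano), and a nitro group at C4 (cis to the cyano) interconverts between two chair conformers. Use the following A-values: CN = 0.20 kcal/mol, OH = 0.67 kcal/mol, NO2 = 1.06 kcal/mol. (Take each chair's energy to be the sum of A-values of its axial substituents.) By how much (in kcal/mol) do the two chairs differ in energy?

0.19 kcal/mol

Chair I (cyano axial, hydroxyl axial, nitro equatorial): E = 0.87 kcal/mol.
Chair II (cyano equatorial, hydroxyl equatorial, nitro axial): E = 1.06 kcal/mol.
ΔE = 1.06 − 0.87 = 0.19 kcal/mol; chair I is more stable.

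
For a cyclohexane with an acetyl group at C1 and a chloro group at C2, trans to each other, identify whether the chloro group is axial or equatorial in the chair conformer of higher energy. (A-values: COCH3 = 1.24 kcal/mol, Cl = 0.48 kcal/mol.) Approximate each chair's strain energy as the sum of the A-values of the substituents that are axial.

axial

C1 and C2 have opposite parity, so for the trans isomer the two substituents are e,e in one chair and a,a in the other.
Chair I (acetyl axial, chloro axial): E = 1.72 kcal/mol.
Chair II (acetyl equatorial, chloro equatorial): E = 0.00 kcal/mol.
Chair I is the less stable (higher-energy) conformer, and in that chair the chloro group is axial.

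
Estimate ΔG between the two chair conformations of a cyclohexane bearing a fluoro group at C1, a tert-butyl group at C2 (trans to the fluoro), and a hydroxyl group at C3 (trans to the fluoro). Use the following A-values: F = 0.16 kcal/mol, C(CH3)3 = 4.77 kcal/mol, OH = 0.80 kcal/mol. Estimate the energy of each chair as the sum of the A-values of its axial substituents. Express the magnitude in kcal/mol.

Chair I (fluoro axial, tert-butyl axial, hydroxyl equatorial): E = 4.93 kcal/mol.
Chair II (fluoro equatorial, tert-butyl equatorial, hydroxyl axial): E = 0.80 kcal/mol.
ΔE = 4.93 − 0.80 = 4.13 kcal/mol; chair II is more stable.

4.13 kcal/mol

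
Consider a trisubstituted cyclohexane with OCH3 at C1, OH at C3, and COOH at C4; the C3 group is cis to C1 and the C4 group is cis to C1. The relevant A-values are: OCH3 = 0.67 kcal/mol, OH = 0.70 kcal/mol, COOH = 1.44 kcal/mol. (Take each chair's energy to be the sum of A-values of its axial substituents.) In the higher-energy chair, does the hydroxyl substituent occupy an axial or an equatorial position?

Chair I (methoxy axial, hydroxyl axial, carboxyl equatorial): E = 1.37 kcal/mol.
Chair II (methoxy equatorial, hydroxyl equatorial, carboxyl axial): E = 1.44 kcal/mol.
Chair II is the less stable (higher-energy) conformer, and in that chair the hydroxyl group is equatorial.

equatorial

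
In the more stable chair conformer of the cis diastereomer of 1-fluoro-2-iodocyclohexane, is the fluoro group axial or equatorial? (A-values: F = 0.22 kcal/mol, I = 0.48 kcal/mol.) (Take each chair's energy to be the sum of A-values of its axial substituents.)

axial

C1 and C2 have opposite parity, so for the cis isomer the two substituents are one axial and one equatorial in each chair.
Chair I (fluoro axial, iodo equatorial): E = 0.22 kcal/mol.
Chair II (fluoro equatorial, iodo axial): E = 0.48 kcal/mol.
Chair I is the more stable (lower-energy) conformer, and in that chair the fluoro group is axial.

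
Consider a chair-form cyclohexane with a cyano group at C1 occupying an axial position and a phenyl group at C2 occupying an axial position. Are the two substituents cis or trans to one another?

C1 and C2 have opposite parity, so their axial bonds point in opposite directions.
With opposite-parity carbons, two substituents on the same face are one axial and one equatorial; opposite faces give both axial or both equatorial.
Here the groups are axial/axial → opposite face → trans.

trans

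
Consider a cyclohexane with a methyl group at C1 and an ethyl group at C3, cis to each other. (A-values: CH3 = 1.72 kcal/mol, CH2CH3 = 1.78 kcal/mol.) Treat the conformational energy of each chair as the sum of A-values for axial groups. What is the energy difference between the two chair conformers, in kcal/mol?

C1 and C3 have the same parity, so for the cis isomer the two substituents are e,e in one chair and a,a in the other.
Chair I (methyl axial, ethyl axial): E = 3.50 kcal/mol.
Chair II (methyl equatorial, ethyl equatorial): E = 0.00 kcal/mol.
ΔE = 3.50 − 0.00 = 3.50 kcal/mol; chair II is more stable.

3.50 kcal/mol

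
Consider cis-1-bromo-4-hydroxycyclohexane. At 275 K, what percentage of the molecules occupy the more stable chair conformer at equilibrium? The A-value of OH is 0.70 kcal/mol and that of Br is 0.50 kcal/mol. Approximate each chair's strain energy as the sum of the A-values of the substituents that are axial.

C1 and C4 have opposite parity, so for the cis isomer the two substituents are one axial and one equatorial in each chair.
Chair I (hydroxyl axial, bromo equatorial): E = 0.70 kcal/mol; chair II (hydroxyl equatorial, bromo axial): E = 0.50 kcal/mol.
ΔG = 0.20 kcal/mol between the two chairs.
K = exp(ΔG/RT) with R = 1.987×10⁻³ kcal mol⁻¹ K⁻¹ and T = 275 K gives K ≈ 1.44.
Fraction in the lower-energy chair = K/(K+1) = 59.0%.

59.0%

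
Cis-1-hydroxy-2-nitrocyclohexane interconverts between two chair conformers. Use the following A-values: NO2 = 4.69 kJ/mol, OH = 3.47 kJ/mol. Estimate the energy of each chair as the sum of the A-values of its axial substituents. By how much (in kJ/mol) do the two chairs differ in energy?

1.22 kJ/mol

C1 and C2 have opposite parity, so for the cis isomer the two substituents are one axial and one equatorial in each chair.
Chair I (nitro axial, hydroxyl equatorial): E = 4.69 kJ/mol.
Chair II (nitro equatorial, hydroxyl axial): E = 3.47 kJ/mol.
ΔE = 4.69 − 3.47 = 1.22 kJ/mol; chair II is more stable.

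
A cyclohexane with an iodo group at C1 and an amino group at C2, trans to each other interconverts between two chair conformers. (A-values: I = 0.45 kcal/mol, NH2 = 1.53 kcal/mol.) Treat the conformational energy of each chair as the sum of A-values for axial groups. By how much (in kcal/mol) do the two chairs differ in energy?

C1 and C2 have opposite parity, so for the trans isomer the two substituents are e,e in one chair and a,a in the other.
Chair I (iodo axial, amino axial): E = 1.98 kcal/mol.
Chair II (iodo equatorial, amino equatorial): E = 0.00 kcal/mol.
ΔE = 1.98 − 0.00 = 1.98 kcal/mol; chair II is more stable.

1.98 kcal/mol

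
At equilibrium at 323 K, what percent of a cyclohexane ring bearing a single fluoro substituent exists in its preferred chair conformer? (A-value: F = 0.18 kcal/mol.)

One chair has the fluoro group axial (E = 0.18 kcal/mol) and the other has it equatorial (E = 0).
ΔG = 0.18 kcal/mol between the two chairs.
K = exp(ΔG/RT) with R = 1.987×10⁻³ kcal mol⁻¹ K⁻¹ and T = 323 K gives K ≈ 1.32.
Fraction in the lower-energy chair = K/(K+1) = 57.0%.

57.0%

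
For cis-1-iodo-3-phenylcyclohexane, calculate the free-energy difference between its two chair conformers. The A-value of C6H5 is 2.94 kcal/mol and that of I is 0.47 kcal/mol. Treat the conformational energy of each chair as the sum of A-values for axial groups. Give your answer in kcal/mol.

C1 and C3 have the same parity, so for the cis isomer the two substituents are e,e in one chair and a,a in the other.
Chair I (phenyl axial, iodo axial): E = 3.41 kcal/mol.
Chair II (phenyl equatorial, iodo equatorial): E = 0.00 kcal/mol.
ΔE = 3.41 − 0.00 = 3.41 kcal/mol; chair II is more stable.

3.41 kcal/mol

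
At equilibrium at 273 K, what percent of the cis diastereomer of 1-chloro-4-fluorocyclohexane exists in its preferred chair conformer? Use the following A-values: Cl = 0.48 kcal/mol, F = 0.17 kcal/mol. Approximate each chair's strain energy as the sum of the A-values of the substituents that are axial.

C1 and C4 have opposite parity, so for the cis isomer the two substituents are one axial and one equatorial in each chair.
Chair I (chloro axial, fluoro equatorial): E = 0.48 kcal/mol; chair II (chloro equatorial, fluoro axial): E = 0.17 kcal/mol.
ΔG = 0.31 kcal/mol between the two chairs.
K = exp(ΔG/RT) with R = 1.987×10⁻³ kcal mol⁻¹ K⁻¹ and T = 273 K gives K ≈ 1.77.
Fraction in the lower-energy chair = K/(K+1) = 63.9%.

63.9%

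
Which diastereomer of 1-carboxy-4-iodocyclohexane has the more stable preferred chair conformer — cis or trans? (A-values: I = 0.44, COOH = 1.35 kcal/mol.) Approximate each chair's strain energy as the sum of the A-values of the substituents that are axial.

trans

At 1,4 positions (parity opposite): cis → (a,e or e,a); trans → (e,e or a,a).
Best chair for cis: E = 0.44 kcal/mol; best chair for trans: E = 0.00 kcal/mol.
The trans isomer is lower by 0.44 kcal/mol.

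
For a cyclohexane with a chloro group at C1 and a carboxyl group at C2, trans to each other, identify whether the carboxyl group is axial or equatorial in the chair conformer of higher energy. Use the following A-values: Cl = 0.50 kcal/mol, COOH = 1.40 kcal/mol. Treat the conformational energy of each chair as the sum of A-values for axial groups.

axial

C1 and C2 have opposite parity, so for the trans isomer the two substituents are e,e in one chair and a,a in the other.
Chair I (chloro axial, carboxyl axial): E = 1.90 kcal/mol.
Chair II (chloro equatorial, carboxyl equatorial): E = 0.00 kcal/mol.
Chair I is the less stable (higher-energy) conformer, and in that chair the carboxyl group is axial.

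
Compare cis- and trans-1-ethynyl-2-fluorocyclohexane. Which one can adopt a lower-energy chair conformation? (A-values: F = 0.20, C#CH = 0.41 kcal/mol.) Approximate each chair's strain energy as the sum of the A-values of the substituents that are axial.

trans

At 1,2 positions (parity opposite): cis → (a,e or e,a); trans → (e,e or a,a).
Best chair for cis: E = 0.20 kcal/mol; best chair for trans: E = 0.00 kcal/mol.
The trans isomer is lower by 0.20 kcal/mol.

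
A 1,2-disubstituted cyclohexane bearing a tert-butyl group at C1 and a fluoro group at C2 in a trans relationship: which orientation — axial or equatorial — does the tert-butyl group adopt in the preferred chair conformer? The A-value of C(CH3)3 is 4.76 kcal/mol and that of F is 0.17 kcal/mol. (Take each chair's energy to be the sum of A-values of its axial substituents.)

C1 and C2 have opposite parity, so for the trans isomer the two substituents are e,e in one chair and a,a in the other.
Chair I (tert-butyl axial, fluoro axial): E = 4.93 kcal/mol.
Chair II (tert-butyl equatorial, fluoro equatorial): E = 0.00 kcal/mol.
Chair II is the more stable (lower-energy) conformer, and in that chair the tert-butyl group is equatorial.

equatorial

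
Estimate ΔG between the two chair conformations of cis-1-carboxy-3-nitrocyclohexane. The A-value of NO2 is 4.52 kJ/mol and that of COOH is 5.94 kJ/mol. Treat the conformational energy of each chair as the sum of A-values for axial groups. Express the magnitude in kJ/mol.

10.46 kJ/mol

C1 and C3 have the same parity, so for the cis isomer the two substituents are e,e in one chair and a,a in the other.
Chair I (nitro axial, carboxyl axial): E = 10.46 kJ/mol.
Chair II (nitro equatorial, carboxyl equatorial): E = 0.00 kJ/mol.
ΔE = 10.46 − 0.00 = 10.46 kJ/mol; chair II is more stable.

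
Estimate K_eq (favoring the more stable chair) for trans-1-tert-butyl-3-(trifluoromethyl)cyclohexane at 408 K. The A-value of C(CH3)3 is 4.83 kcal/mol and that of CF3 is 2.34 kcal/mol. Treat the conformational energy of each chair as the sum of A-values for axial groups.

C1 and C3 have the same parity, so for the trans isomer the two substituents are one axial and one equatorial in each chair.
Chair I (tert-butyl axial, trifluoromethyl equatorial): E = 4.83 kcal/mol; chair II (tert-butyl equatorial, trifluoromethyl axial): E = 2.34 kcal/mol.
ΔG = 2.49 kcal/mol between the two chairs.
K = exp(ΔG/RT) with R = 1.987×10⁻³ kcal mol⁻¹ K⁻¹ and T = 408 K gives K ≈ 21.6.

K ≈ 21.6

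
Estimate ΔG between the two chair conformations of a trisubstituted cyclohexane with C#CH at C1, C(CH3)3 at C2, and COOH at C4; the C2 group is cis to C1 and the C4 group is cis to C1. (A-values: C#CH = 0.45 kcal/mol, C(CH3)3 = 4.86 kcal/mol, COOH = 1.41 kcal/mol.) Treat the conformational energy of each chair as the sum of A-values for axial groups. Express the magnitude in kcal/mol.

5.82 kcal/mol

Chair I (ethynyl axial, tert-butyl equatorial, carboxyl equatorial): E = 0.45 kcal/mol.
Chair II (ethynyl equatorial, tert-butyl axial, carboxyl axial): E = 6.27 kcal/mol.
ΔE = 6.27 − 0.45 = 5.82 kcal/mol; chair I is more stable.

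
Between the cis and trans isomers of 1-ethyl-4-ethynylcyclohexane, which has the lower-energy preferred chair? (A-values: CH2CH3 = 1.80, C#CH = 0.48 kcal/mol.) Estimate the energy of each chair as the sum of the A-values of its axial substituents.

At 1,4 positions (parity opposite): cis → (a,e or e,a); trans → (e,e or a,a).
Best chair for cis: E = 0.48 kcal/mol; best chair for trans: E = 0.00 kcal/mol.
The trans isomer is lower by 0.48 kcal/mol.

trans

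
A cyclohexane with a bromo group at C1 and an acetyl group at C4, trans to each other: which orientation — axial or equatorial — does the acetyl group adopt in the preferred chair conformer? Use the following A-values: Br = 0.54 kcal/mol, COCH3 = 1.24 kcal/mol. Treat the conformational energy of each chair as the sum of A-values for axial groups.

C1 and C4 have opposite parity, so for the trans isomer the two substituents are e,e in one chair and a,a in the other.
Chair I (bromo axial, acetyl axial): E = 1.78 kcal/mol.
Chair II (bromo equatorial, acetyl equatorial): E = 0.00 kcal/mol.
Chair II is the more stable (lower-energy) conformer, and in that chair the acetyl group is equatorial.

equatorial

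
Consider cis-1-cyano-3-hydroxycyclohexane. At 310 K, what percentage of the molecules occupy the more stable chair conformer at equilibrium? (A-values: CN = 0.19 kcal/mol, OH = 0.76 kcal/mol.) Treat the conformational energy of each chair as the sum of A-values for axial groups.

82.4%

C1 and C3 have the same parity, so for the cis isomer the two substituents are e,e in one chair and a,a in the other.
Chair I (cyano axial, hydroxyl axial): E = 0.95 kcal/mol; chair II (cyano equatorial, hydroxyl equatorial): E = 0.00 kcal/mol.
ΔG = 0.95 kcal/mol between the two chairs.
K = exp(ΔG/RT) with R = 1.987×10⁻³ kcal mol⁻¹ K⁻¹ and T = 310 K gives K ≈ 4.68.
Fraction in the lower-energy chair = K/(K+1) = 82.4%.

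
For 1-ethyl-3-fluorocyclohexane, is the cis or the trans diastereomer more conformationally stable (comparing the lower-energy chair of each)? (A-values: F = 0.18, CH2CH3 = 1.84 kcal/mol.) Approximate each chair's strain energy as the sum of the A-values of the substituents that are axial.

At 1,3 positions (parity same): cis → (e,e or a,a); trans → (a,e or e,a).
Best chair for cis: E = 0.00 kcal/mol; best chair for trans: E = 0.18 kcal/mol.
The cis isomer is lower by 0.18 kcal/mol.

cis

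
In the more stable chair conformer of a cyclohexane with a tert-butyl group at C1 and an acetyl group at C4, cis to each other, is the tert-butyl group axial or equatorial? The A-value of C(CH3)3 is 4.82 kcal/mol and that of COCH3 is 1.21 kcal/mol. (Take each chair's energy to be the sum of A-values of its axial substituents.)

C1 and C4 have opposite parity, so for the cis isomer the two substituents are one axial and one equatorial in each chair.
Chair I (tert-butyl axial, acetyl equatorial): E = 4.82 kcal/mol.
Chair II (tert-butyl equatorial, acetyl axial): E = 1.21 kcal/mol.
Chair II is the more stable (lower-energy) conformer, and in that chair the tert-butyl group is equatorial.

equatorial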